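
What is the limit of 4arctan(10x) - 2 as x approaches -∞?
Evaluate the dominant behaviour as x → -∞; each term tends to a finite value or vanishes.
Limit = -2·π - 2.

Final answer: -2·π - 2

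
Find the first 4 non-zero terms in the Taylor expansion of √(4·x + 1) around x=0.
4·x^3 - 2·x^2 + 2·x + 1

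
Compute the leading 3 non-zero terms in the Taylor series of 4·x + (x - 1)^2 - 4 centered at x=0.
x^2 + 2·x - 3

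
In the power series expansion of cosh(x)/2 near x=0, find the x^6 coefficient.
Expand to order 6: cosh(x)/2 = x^6/1440 + x^4/48 + x^2/4 + 1/2 + O(x^7).
The coefficient of x^6 is 1/1440.

Final answer: 1/1440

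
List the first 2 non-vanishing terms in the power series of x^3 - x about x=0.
x^3 - x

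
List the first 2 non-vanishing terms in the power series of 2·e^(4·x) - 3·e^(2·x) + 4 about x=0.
2·x + 3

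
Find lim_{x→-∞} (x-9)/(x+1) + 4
Evaluate the dominant behaviour as x → -∞; each term tends to a finite value or vanishes.
Limit = 5.

Final answer: 5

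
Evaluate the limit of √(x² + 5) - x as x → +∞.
This is an ∞ − ∞ indeterminate form.
Multiply and divide by the conjugate √(x²+5) + x; the x² terms cancel, leaving 5/(√(x²+5)+x) → 0.
Limit = 0.

Final answer: 0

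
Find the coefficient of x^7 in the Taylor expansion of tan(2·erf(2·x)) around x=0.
Expand to order 7: tan(2·erf(2·x)) = x^7·(-262144/(9·π^(5/2)) - 256/(21·√(π)) + 77824/(45·π^(3/2)) + 35651584/(315·π^(7/2))) + x^5·(-2048/(3·π^(3/2)) + 64/(5·√(π)) + 65536/(15·π^(5/2))) + x^3·(-32/(3·√(π)) + 512/(3·π^(3/2))) + 8·x/√(π) + O(x^8).
The coefficient of x^7 is -262144/(9·π^(5/2)) - 256/(21·√(π)) + 77824/(45·π^(3/2)) + 35651584/(315·π^(7/2)).

Final answer: -262144/(9·π^(5/2)) - 256/(21·√(π)) + 77824/(45·π^(3/2)) + 35651584/(315·π^(7/2))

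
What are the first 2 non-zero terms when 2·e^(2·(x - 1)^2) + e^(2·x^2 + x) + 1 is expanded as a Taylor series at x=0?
x·(1 - 8·e^(2)) + 2 + 2·e^(2)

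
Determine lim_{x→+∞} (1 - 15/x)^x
As x → +∞: this is the defining limit (1 - 15/x)^x → e^(-15).
Limit = e^(-15).

Final answer: e^(-15)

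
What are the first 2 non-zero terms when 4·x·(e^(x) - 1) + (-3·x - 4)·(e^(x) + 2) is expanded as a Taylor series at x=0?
-13·x - 12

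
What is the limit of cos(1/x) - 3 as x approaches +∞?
Evaluate the dominant behaviour as x → +∞; each term tends to a finite value or vanishes.
Limit = -2.

Final answer: -2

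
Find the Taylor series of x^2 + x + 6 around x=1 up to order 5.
8 + 3·(x - 1) + (x - 1)^2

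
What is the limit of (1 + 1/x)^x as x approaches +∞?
As x → +∞: this is the defining limit (1 + 1/x)^x → e^1.
Limit = e.

Final answer: e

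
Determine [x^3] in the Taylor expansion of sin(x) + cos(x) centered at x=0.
Expand to order 3: sin(x) + cos(x) = -x^3/6 - x^2/2 + x + 1 + O(x^4).
The coefficient of x^3 is -1/6.

Final answer: -1/6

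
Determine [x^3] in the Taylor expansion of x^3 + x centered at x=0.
Expand to order 3: x^3 + x = x^3 + x + O(x^4).
The coefficient of x^3 is 1.

Final answer: 1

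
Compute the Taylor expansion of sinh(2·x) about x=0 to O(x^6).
4·x^5/15 + 4·x^3/3 + 2·x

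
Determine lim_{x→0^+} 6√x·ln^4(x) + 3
The product is a 0·∞ indeterminate form at x → 0⁺.
Rewrite the product as 6·ln^4(x) / x^(-1/2) and apply L'Hôpital, or use the standard hierarchy x^(-1/2) ≫ |ln x|^4 as x → 0⁺.
The indeterminate product → 0, so the limit = 3.

Final answer: 3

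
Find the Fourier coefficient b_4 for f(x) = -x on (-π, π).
b_4 = (1/π) ∫_{-π}^{π} f(x)·sin(4x) dx.
Evaluate the integral (use parity and integration by parts as needed): b_4 = 1/2.

Final answer: 1/2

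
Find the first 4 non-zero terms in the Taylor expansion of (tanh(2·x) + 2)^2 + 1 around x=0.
-32·x^3/3 + 4·x^2 + 8·x + 5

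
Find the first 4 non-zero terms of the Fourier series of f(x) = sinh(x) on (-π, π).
sin(x)·sinh(π)/π - 4·sin(2·x)·sinh(π)/(5·π) + 3·sin(3·x)·sinh(π)/(5·π) - 8·sin(4·x)·sinh(π)/(17·π)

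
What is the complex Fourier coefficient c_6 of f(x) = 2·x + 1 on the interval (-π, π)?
Compute the real Fourier coefficients first: a_6 = 0, b_6 = -2/3.
Then c_6 = (a_6 − i·b_6)/2 = i/3.

Final answer: i/3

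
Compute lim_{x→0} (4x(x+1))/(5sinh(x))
Both numerator and denominator → 0 as x → 0; this is a 0/0 indeterminate form.
Expand each to leading order near x = 0: numerator ~ 4·x, denominator ~ 5·x.
The limit of the ratio is 4/5.

Final answer: 4/5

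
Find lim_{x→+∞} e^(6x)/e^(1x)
This is an ∞/∞ indeterminate form as x → +∞.
Rewrite e^(6x)/e^(1x) = e^((6−1)x) = e^(5x); the exponent coefficient is 5 > 0 so e^(5x) → ∞.
Limit = ∞.

Final answer: ∞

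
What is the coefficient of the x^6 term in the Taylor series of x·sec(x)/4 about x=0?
Expand to order 6: x·sec(x)/4 = 5·x^5/96 + x^3/8 + x/4 + O(x^7).
The coefficient of x^6 is 0.

Final answer: 0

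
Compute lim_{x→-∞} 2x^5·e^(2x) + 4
The product is a 0·∞ indeterminate form at x → -∞.
Rewrite the product as 2x^5 / e^(-2x) (an ∞/∞ form) and apply L'Hôpital, or use the standard hierarchy e^(2|x|) ≫ |x^5| as x → -∞.
The indeterminate product → 0, so the limit = 4.

Final answer: 4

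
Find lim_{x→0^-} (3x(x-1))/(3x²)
Both numerator and denominator → 0 as x → 0^-; this is a 0/0 indeterminate form.
Expand each to leading order near x = 0: numerator ~ -3·x, denominator ~ 3·x^2.
The limit of the ratio is ∞.

Final answer: ∞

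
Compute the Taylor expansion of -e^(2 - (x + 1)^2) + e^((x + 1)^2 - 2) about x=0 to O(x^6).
x^5·(-e/15 + 13·e^(-1)/5) + x^4·(19·e^(-1)/6 + 5·e/6) + x^3·(-2·e/3 + 10·e^(-1)/3) + x^2·(-e + 3·e^(-1)) + x·(2·e^(-1) + 2·e) - e + e^(-1)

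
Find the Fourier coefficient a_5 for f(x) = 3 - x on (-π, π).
a_5 = (1/π) ∫_{-π}^{π} f(x)·cos(5x) dx.
Evaluate the integral (use parity and integration by parts as needed): a_5 = 0.

Final answer: 0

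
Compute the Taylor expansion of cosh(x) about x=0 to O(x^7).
x^6/720 + x^4/24 + x^2/2 + 1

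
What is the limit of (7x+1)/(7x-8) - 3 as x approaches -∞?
Evaluate the dominant behaviour as x → -∞; each term tends to a finite value or vanishes.
Limit = -2.

Final answer: -2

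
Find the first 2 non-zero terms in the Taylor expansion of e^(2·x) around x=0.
2·x + 1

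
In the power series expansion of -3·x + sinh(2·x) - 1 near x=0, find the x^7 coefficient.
Expand to order 7: -3·x + sinh(2·x) - 1 = 8·x^7/315 + 4·x^5/15 + 4·x^3/3 - x - 1 + O(x^8).
The coefficient of x^7 is 8/315.

Final answer: 8/315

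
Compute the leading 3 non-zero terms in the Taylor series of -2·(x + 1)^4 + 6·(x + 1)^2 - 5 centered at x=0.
-6·x^2 + 4·x - 1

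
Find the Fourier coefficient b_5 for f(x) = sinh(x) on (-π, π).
b_5 = (1/π) ∫_{-π}^{π} f(x)·sin(5x) dx.
Evaluate the integral (use parity and integration by parts as needed): b_5 = 5·sinh(π)/(13·π).

Final answer: 5·sinh(π)/(13·π)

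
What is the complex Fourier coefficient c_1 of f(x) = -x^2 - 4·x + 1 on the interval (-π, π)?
Compute the real Fourier coefficients first: a_1 = 4, b_1 = -8.
Then c_1 = (a_1 − i·b_1)/2 = 2 + 4·i.

Final answer: 2 + 4·i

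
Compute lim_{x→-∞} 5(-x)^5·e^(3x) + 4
The product is a 0·∞ indeterminate form at x → -∞.
Rewrite the product as 5(-x)^5 / e^(-3x) (an ∞/∞ form) and apply L'Hôpital, or use the standard hierarchy e^(3|x|) ≫ |(-x)^5| as x → -∞.
The indeterminate product → 0, so the limit = 4.

Final answer: 4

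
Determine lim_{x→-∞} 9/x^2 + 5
Evaluate the dominant behaviour as x → -∞; each term tends to a finite value or vanishes.
Limit = 5.

Final answer: 5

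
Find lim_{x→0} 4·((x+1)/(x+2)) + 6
Direct substitution at x = 0 gives 8.

Final answer: 8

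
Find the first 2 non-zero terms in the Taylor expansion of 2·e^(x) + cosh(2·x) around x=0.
2·x + 3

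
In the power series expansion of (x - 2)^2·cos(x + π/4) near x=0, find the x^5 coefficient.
Expand to order 5: (x - 2)^2·cos(x + π/4) = -√(2)·x^5/60 - √(2)·x^4/2 + 5·√(2)·x^3/6 + 3·√(2)·x^2/2 - 4·√(2)·x + 2·√(2) + O(x^6).
The coefficient of x^5 is -√(2)/60.

Final answer: -√(2)/60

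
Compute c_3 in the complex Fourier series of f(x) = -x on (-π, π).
Compute the real Fourier coefficients first: a_3 = 0, b_3 = -2/3.
Then c_3 = (a_3 − i·b_3)/2 = i/3.

Final answer: i/3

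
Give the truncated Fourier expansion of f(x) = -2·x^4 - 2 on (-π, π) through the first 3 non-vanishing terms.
(-96 + 16·π^2)·cos(x) + (6 - 4·π^2)·cos(2·x) - 2·π^4/5 - 2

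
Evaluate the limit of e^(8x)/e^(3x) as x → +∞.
This is an ∞/∞ indeterminate form as x → +∞.
Rewrite e^(8x)/e^(3x) = e^((8−3)x) = e^(5x); the exponent coefficient is 5 > 0 so e^(5x) → ∞.
Limit = ∞.

Final answer: ∞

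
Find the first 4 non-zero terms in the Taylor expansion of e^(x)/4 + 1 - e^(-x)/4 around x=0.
x^5/240 + x^3/12 + x/2 + 1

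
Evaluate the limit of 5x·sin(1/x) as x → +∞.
As x → +∞: let u = 1/x → 0⁺; then 5·x·sin(1/x) = 5·1·sin(u)/u → 5·1·1 = 5.
Limit = 5.

Final answer: 5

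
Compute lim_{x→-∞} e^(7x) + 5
Evaluate the dominant behaviour as x → -∞; each term tends to a finite value or vanishes.
Limit = 5.

Final answer: 5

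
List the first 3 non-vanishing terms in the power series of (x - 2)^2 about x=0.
x^2 - 4·x + 4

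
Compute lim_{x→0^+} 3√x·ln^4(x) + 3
The product is a 0·∞ indeterminate form at x → 0⁺.
Rewrite the product as 3·ln^4(x) / x^(-1/2) and apply L'Hôpital, or use the standard hierarchy x^(-1/2) ≫ |ln x|^4 as x → 0⁺.
The indeterminate product → 0, so the limit = 3.

Final answer: 3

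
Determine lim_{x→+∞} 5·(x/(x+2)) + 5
Evaluate the dominant behaviour as x → +∞; each term tends to a finite value or vanishes.
Limit = 10.

Final answer: 10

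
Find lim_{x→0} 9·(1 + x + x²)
Direct substitution at x = 0 gives 9.

Final answer: 9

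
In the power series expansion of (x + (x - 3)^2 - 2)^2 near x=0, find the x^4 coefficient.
Expand to order 4: (x + (x - 3)^2 - 2)^2 = x^4 - 10·x^3 + 39·x^2 - 70·x + 49 + O(x^5).
The coefficient of x^4 is 1.

Final answer: 1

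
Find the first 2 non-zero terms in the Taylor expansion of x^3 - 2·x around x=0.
x^3 - 2·x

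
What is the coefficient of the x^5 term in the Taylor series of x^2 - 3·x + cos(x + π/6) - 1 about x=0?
Expand to order 5: x^2 - 3·x + cos(x + π/6) - 1 = -x^5/240 + √(3)·x^4/48 + x^3/12 + x^2·(1 - √(3)/4) - 7·x/2 - 1 + √(3)/2 + O(x^6).
The coefficient of x^5 is -1/240.

Final answer: -1/240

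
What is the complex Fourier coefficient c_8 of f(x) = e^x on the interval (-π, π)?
Compute the real Fourier coefficients first: a_8 = (-1 + e^(2·π))·e^(-π)/(65·π), b_8 = (8 - 8·e^(2·π))·e^(-π)/(65·π).
Then c_8 = (a_8 − i·b_8)/2 = -e^(-π)/(130·π) + e^(π)/(130·π) - 4·i·e^(-π)/(65·π) + 4·i·e^(π)/(65·π).

Final answer: -e^(-π)/(130·π) + e^(π)/(130·π) - 4·i·e^(-π)/(65·π) + 4·i·e^(π)/(65·π)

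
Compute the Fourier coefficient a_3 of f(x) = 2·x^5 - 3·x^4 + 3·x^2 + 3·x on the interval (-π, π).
a_3 = (1/π) ∫_{-π}^{π} f(x)·cos(3x) dx.
Evaluate the integral (use parity and integration by parts as needed): a_3 = -28/9 + 8·π^2/3.

Final answer: -28/9 + 8·π^2/3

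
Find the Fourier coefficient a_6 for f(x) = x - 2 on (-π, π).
a_6 = (1/π) ∫_{-π}^{π} f(x)·cos(6x) dx.
Evaluate the integral (use parity and integration by parts as needed): a_6 = 0.

Final answer: 0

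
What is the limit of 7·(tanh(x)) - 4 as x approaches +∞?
Evaluate the dominant behaviour as x → +∞; each term tends to a finite value or vanishes.
Limit = 3.

Final answer: 3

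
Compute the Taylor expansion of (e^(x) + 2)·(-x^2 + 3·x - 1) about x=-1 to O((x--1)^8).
(-10·e - 5)·e^(-1) + 10·(x + 1) + (3 - 4·e)·e^(-1)·(x + 1)^2/2 + 2·e^(-1)·(x + 1)^3/3 + e^(-1)·(x + 1)^4/8 - e^(-1)·(x + 1)^6/144 - e^(-1)·(x + 1)^7/420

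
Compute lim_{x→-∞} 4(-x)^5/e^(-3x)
This is an ∞/∞ indeterminate form as x → -∞.
Compare growth rates of the dominant terms (exponentials ≫ polynomials ≫ logarithms), or apply L'Hôpital's rule; the quotient → 0.
Limit = 0.

Final answer: 0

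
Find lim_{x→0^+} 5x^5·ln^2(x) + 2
The product is a 0·∞ indeterminate form at x → 0⁺.
Rewrite the product as 5·ln^2(x) / x^(-5) and apply L'Hôpital, or use the standard hierarchy x^(-5) ≫ |ln x|^2 as x → 0⁺.
The indeterminate product → 0, so the limit = 2.

Final answer: 2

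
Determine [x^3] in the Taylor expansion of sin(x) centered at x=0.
Expand to order 3: sin(x) = -x^3/6 + x + O(x^4).
The coefficient of x^3 is -1/6.

Final answer: -1/6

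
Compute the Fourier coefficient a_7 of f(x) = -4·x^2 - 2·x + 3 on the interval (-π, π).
a_7 = (1/π) ∫_{-π}^{π} f(x)·cos(7x) dx.
Evaluate the integral (use parity and integration by parts as needed): a_7 = 16/49.

Final answer: 16/49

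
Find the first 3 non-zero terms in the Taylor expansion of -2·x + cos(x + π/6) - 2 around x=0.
-√(3)·x^2/4 - 5·x/2 - 2 + √(3)/2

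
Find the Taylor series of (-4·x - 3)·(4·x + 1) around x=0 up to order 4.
-16·x^2 - 16·x - 3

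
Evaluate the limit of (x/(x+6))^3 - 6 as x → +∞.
As x → +∞: x/(x+6) = 1/(1 + 6/x) → 1, and the 3rd power of a limit-1 base also → 1; with the additive constant, 1 - 6 = -5.
Limit = -5.

Final answer: -5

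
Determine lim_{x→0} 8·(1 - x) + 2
Direct substitution at x = 0 gives 10.

Final answer: 10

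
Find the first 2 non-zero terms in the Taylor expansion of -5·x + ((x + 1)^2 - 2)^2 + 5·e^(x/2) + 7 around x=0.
13 - 13·x/2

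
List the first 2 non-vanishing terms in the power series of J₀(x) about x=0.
1 - x^2/4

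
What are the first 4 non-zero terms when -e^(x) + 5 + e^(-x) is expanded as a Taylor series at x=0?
-x^5/60 - x^3/3 - 2·x + 5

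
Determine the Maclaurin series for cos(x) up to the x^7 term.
-x^6/720 + x^4/24 - x^2/2 + 1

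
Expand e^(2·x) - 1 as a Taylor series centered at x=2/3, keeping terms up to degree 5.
-1 + e^(4/3) + 2·e^(4/3)·(x - 2/3) + 2·e^(4/3)·(x - 2/3)^2 + 4·e^(4/3)·(x - 2/3)^3/3 + 2·e^(4/3)·(x - 2/3)^4/3 + 4·e^(4/3)·(x - 2/3)^5/15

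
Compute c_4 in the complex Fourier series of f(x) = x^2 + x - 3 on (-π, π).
Compute the real Fourier coefficients first: a_4 = 1/4, b_4 = -1/2.
Then c_4 = (a_4 − i·b_4)/2 = 1/8 + i/4.

Final answer: 1/8 + i/4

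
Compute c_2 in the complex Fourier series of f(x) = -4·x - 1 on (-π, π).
Compute the real Fourier coefficients first: a_2 = 0, b_2 = 4.
Then c_2 = (a_2 − i·b_2)/2 = -2·i.

Final answer: -2·i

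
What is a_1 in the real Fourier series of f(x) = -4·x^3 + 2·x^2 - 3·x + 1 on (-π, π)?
a_1 = (1/π) ∫_{-π}^{π} f(x)·cos(1x) dx.
Evaluate the integral (use parity and integration by parts as needed): a_1 = -8.

Final answer: -8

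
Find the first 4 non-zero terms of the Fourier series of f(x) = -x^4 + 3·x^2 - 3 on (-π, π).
(-60 + 8·π^2)·cos(x) + (6 - 2·π^2)·cos(2·x) + (-52/27 + 8·π^2/9)·cos(3·x) - π^4/5 - 3 + π^2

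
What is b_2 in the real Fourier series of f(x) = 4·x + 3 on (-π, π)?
b_2 = (1/π) ∫_{-π}^{π} f(x)·sin(2x) dx.
Evaluate the integral (use parity and integration by parts as needed): b_2 = -4.

Final answer: -4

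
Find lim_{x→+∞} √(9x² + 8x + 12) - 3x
As x → +∞: multiply by the conjugate to get (8x+12)/(√(9x²+8x+12)+3x); the denominator ~ 6x, so the limit is 8/6 = 4/3.
Limit = 4/3.

Final answer: 4/3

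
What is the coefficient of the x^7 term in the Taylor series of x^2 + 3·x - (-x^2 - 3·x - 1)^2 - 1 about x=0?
Expand to order 7: x^2 + 3·x - (-x^2 - 3·x - 1)^2 - 1 = -x^4 - 6·x^3 - 10·x^2 - 3·x - 2 + O(x^8).
The coefficient of x^7 is 0.

Final answer: 0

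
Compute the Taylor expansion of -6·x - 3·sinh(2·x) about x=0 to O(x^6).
-4·x^5/5 - 4·x^3 - 12·x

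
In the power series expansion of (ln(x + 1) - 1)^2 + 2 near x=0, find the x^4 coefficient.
Expand to order 4: (ln(x + 1) - 1)^2 + 2 = 17·x^4/12 - 5·x^3/3 + 2·x^2 - 2·x + 3 + O(x^5).
The coefficient of x^4 is 17/12.

Final answer: 17/12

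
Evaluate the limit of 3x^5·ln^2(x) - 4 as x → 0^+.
The product is a 0·∞ indeterminate form at x → 0⁺.
Rewrite the product as 3·ln^2(x) / x^(-5) and apply L'Hôpital, or use the standard hierarchy x^(-5) ≫ |ln x|^2 as x → 0⁺.
The indeterminate product → 0, so the limit = -4.

Final answer: -4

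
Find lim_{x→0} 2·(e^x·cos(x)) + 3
Direct substitution at x = 0 gives 5.

Final answer: 5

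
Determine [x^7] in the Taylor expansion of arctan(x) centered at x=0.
Expand to order 7: arctan(x) = -x^7/7 + x^5/5 - x^3/3 + x + O(x^8).
The coefficient of x^7 is -1/7.

Final answer: -1/7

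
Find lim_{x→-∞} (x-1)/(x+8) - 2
Evaluate the dominant behaviour as x → -∞; each term tends to a finite value or vanishes.
Limit = -1.

Final answer: -1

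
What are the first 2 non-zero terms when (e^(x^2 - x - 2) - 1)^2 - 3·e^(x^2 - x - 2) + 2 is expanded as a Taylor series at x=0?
x·(-2·(-1 + e^(-2))·e^(-2) + 3·e^(-2)) - 3·e^(-2) + (-1 + e^(-2))^2 + 2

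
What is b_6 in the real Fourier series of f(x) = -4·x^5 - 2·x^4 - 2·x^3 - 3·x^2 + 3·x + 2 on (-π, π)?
b_6 = (1/π) ∫_{-π}^{π} f(x)·sin(6x) dx.
Evaluate the integral (use parity and integration by parts as needed): b_6 = -80/81 - 2·π^2/27 + 4·π^4/3.

Final answer: -80/81 - 2·π^2/27 + 4·π^4/3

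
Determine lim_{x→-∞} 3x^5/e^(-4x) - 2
The quotient is an ∞/∞ indeterminate form as x → -∞.
Compare growth rates of the dominant terms (exponentials ≫ polynomials ≫ logarithms), or apply L'Hôpital's rule; the quotient → 0.
Adding the constant: 0 - 2 = -2. Limit = -2.

Final answer: -2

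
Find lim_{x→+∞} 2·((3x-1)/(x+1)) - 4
Evaluate the dominant behaviour as x → +∞; each term tends to a finite value or vanishes.
Limit = 2.

Final answer: 2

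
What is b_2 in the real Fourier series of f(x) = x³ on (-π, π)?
b_2 = (1/π) ∫_{-π}^{π} f(x)·sin(2x) dx.
Evaluate the integral (use parity and integration by parts as needed): b_2 = 3/2 - π^2.

Final answer: 3/2 - π^2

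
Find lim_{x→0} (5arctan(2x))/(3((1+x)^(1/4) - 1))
Both numerator and denominator → 0 as x → 0; this is a 0/0 indeterminate form.
Expand each to leading order near x = 0: numerator ~ 10·x, denominator ~ 3·x/4.
The limit of the ratio is 40/3.

Final answer: 40/3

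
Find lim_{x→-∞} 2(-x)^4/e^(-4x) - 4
The quotient is an ∞/∞ indeterminate form as x → -∞.
Compare growth rates of the dominant terms (exponentials ≫ polynomials ≫ logarithms), or apply L'Hôpital's rule; the quotient → 0.
Adding the constant: 0 - 4 = -4. Limit = -4.

Final answer: -4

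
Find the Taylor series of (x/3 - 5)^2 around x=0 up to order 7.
x^2/9 - 10·x/3 + 25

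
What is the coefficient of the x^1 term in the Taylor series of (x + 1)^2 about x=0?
Expand to order 1: (x + 1)^2 = 2·x + 1 + O(x^2).
The coefficient of x^1 is 2.

Final answer: 2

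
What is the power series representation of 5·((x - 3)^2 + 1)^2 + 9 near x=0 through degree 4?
5·x^4 - 60·x^3 + 280·x^2 - 600·x + 509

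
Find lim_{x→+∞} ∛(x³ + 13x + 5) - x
This is an ∞ − ∞ indeterminate form.
Multiply by (A² + AB + B²)/(A² + AB + B²) where A = ∛(x³+13x + 5), B = x to use A³ − B³ = (A−B)(A²+AB+B²); the x³ terms cancel, leaving (13x + 5)/(A²+AB+B²) with denominator ~ 3x², so the limit is 0.
Limit = 0.

Final answer: 0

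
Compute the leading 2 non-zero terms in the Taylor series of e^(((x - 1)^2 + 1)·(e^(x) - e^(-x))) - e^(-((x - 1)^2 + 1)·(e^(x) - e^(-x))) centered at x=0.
-8·x^2 + 8·x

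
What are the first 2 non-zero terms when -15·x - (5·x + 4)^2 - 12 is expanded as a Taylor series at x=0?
-55·x - 28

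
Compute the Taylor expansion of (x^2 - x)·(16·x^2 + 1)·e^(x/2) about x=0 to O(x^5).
389·x^4/48 - 125·x^3/8 + x^2/2 - x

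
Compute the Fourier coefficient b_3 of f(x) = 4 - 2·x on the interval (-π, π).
b_3 = (1/π) ∫_{-π}^{π} f(x)·sin(3x) dx.
Evaluate the integral (use parity and integration by parts as needed): b_3 = -4/3.

Final answer: -4/3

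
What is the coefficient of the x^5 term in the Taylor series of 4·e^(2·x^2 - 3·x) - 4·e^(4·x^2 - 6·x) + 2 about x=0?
Expand to order 5: 4·e^(2·x^2 - 3·x) - 4·e^(4·x^2 - 6·x) + 2 = 9591·x^5/10 - 957·x^4/2 + 198·x^3 - 62·x^2 + 12·x + 2 + O(x^6).
The coefficient of x^5 is 9591/10.

Final answer: 9591/10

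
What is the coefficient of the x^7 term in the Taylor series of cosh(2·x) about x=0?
Expand to order 7: cosh(2·x) = 4·x^6/45 + 2·x^4/3 + 2·x^2 + 1 + O(x^8).
The coefficient of x^7 is 0.

Final answer: 0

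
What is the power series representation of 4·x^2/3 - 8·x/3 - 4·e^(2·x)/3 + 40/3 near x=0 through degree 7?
-32·x^7/945 - 16·x^6/135 - 16·x^5/45 - 8·x^4/9 - 16·x^3/9 - 4·x^2/3 - 16·x/3 + 12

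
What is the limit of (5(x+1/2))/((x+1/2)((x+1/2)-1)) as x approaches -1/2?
Both numerator and denominator → 0 as x → -1/2; this is a 0/0 indeterminate form.
Expand each to leading order near x = -1/2: numerator ~ 5·(x + 1/2), denominator ~ -(x + 1/2).
The limit of the ratio is -5.

Final answer: -5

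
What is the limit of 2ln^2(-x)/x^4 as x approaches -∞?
This is an ∞/∞ indeterminate form as x → -∞.
Compare growth rates of the dominant terms (exponentials ≫ polynomials ≫ logarithms), or apply L'Hôpital's rule; the quotient → 0.
Limit = 0.

Final answer: 0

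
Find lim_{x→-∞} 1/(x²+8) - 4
Evaluate the dominant behaviour as x → -∞; each term tends to a finite value or vanishes.
Limit = -4.

Final answer: -4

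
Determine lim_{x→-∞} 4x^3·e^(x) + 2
The product is a 0·∞ indeterminate form at x → -∞.
Rewrite the product as 4x^3 / e^(-x) (an ∞/∞ form) and apply L'Hôpital, or use the standard hierarchy e^(|x|) ≫ |x^3| as x → -∞.
The indeterminate product → 0, so the limit = 2.

Final answer: 2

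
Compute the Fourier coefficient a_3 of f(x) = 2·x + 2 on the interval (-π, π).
a_3 = (1/π) ∫_{-π}^{π} f(x)·cos(3x) dx.
Evaluate the integral (use parity and integration by parts as needed): a_3 = 0.

Final answer: 0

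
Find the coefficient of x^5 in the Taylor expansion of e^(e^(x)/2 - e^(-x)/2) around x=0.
Expand to order 5: e^(e^(x)/2 - e^(-x)/2) = x^5/10 + 5·x^4/24 + x^3/3 + x^2/2 + x + 1 + O(x^6).
The coefficient of x^5 is 1/10.

Final answer: 1/10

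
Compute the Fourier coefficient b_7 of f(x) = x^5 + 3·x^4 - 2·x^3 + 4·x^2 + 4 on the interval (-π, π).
b_7 = (1/π) ∫_{-π}^{π} f(x)·sin(7x) dx.
Evaluate the integral (use parity and integration by parts as needed): b_7 = -236·π^2/343 + 1416/16807 + 2·π^4/7.

Final answer: -236·π^2/343 + 1416/16807 + 2·π^4/7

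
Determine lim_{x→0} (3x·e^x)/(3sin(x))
Both numerator and denominator → 0 as x → 0; this is a 0/0 indeterminate form.
Expand each to leading order near x = 0: numerator ~ 3·x, denominator ~ 3·x.
The limit of the ratio is 1.

Final answer: 1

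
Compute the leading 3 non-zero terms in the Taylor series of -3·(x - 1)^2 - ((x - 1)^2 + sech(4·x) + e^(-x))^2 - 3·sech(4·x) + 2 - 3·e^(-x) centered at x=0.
99·x^2/2 + 27·x - 16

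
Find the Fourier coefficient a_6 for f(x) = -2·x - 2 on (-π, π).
a_6 = (1/π) ∫_{-π}^{π} f(x)·cos(6x) dx.
Evaluate the integral (use parity and integration by parts as needed): a_6 = 0.

Final answer: 0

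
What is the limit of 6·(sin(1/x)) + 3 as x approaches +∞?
Evaluate the dominant behaviour as x → +∞; each term tends to a finite value or vanishes.
Limit = 3.

Final answer: 3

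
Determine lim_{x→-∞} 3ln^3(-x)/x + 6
The quotient is an ∞/∞ indeterminate form as x → -∞.
Compare growth rates of the dominant terms (exponentials ≫ polynomials ≫ logarithms), or apply L'Hôpital's rule; the quotient → 0.
Adding the constant: 0 + 6 = 6. Limit = 6.

Final answer: 6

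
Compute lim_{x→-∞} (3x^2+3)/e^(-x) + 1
The quotient is an ∞/∞ indeterminate form as x → -∞.
Compare growth rates of the dominant terms (exponentials ≫ polynomials ≫ logarithms), or apply L'Hôpital's rule; the quotient → 0.
Adding the constant: 0 + 1 = 1. Limit = 1.

Final answer: 1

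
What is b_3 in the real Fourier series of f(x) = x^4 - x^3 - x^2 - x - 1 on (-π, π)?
b_3 = (1/π) ∫_{-π}^{π} f(x)·sin(3x) dx.
Evaluate the integral (use parity and integration by parts as needed): b_3 = -2·π^2/3 - 2/9.

Final answer: -2·π^2/3 - 2/9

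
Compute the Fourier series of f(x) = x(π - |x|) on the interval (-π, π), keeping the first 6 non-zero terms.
8·sin(x)/π + 8·sin(3·x)/(27·π) + 8·sin(5·x)/(125·π) + 8·sin(7·x)/(343·π) + 8·sin(9·x)/(729·π) + 8·sin(11·x)/(1331·π)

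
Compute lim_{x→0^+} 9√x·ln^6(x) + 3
The product is a 0·∞ indeterminate form at x → 0⁺.
Rewrite the product as 9·ln^6(x) / x^(-1/2) and apply L'Hôpital, or use the standard hierarchy x^(-1/2) ≫ |ln x|^6 as x → 0⁺.
The indeterminate product → 0, so the limit = 3.

Final answer: 3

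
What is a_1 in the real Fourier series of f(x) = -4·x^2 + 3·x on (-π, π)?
a_1 = (1/π) ∫_{-π}^{π} f(x)·cos(1x) dx.
Evaluate the integral (use parity and integration by parts as needed): a_1 = 16.

Final answer: 16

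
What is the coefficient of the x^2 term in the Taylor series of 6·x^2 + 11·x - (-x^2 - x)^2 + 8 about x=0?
Expand to order 2: 6·x^2 + 11·x - (-x^2 - x)^2 + 8 = 5·x^2 + 11·x + 8 + O(x^3).
The coefficient of x^2 is 5.

Final answer: 5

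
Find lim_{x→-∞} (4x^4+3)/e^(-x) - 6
The quotient is an ∞/∞ indeterminate form as x → -∞.
Compare growth rates of the dominant terms (exponentials ≫ polynomials ≫ logarithms), or apply L'Hôpital's rule; the quotient → 0.
Adding the constant: 0 - 6 = -6. Limit = -6.

Final answer: -6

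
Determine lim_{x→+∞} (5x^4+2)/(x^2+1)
This is an ∞/∞ indeterminate form as x → +∞.
Divide numerator and denominator by x^4 and let the lower-order terms vanish; the numerator's degree 4 exceeds the denominator's degree 2, so the quotient diverges.
Limit = ∞.

Final answer: ∞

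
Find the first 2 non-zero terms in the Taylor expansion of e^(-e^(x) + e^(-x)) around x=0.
1 - 2·x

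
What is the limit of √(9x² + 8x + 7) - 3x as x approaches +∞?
As x → +∞: multiply by the conjugate to get (8x+7)/(√(9x²+8x+7)+3x); the denominator ~ 6x, so the limit is 8/6 = 4/3.
Limit = 4/3.

Final answer: 4/3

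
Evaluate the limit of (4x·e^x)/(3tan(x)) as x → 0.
Both numerator and denominator → 0 as x → 0; this is a 0/0 indeterminate form.
Expand each to leading order near x = 0: numerator ~ 4·x, denominator ~ 3·x.
The limit of the ratio is 4/3.

Final answer: 4/3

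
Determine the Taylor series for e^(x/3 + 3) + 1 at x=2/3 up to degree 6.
1 + e^(29/9) + e^(29/9)·(x - 2/3)/3 + e^(29/9)·(x - 2/3)^2/18 + e^(29/9)·(x - 2/3)^3/162 + e^(29/9)·(x - 2/3)^4/1944 + e^(29/9)·(x - 2/3)^5/29160 + e^(29/9)·(x - 2/3)^6/524880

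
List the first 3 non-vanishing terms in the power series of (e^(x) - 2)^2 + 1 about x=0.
2·x^3/3 - 2·x + 2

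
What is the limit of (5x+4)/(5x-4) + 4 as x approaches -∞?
Evaluate the dominant behaviour as x → -∞; each term tends to a finite value or vanishes.
Limit = 5.

Final answer: 5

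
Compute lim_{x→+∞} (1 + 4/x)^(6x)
As x → +∞: write (1 + 4/x)^(6x) = ((1 + 4/x)^x)^6 → (e^4)^6 = e^24.
Limit = e^(24).

Final answer: e^(24)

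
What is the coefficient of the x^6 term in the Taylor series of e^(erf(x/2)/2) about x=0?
Expand to order 6: e^(erf(x/2)/2) = x^6·(-1/(1152·π^2) + 1/(46080·π^3) + 7/(2880·π)) + x^5·(-1/(192·π^(3/2)) + 1/(3840·π^(5/2)) + 1/(320·√(π))) + x^4·(-1/(48·π) + 1/(384·π^2)) + x^3·(-1/(24·√(π)) + 1/(48·π^(3/2))) + x^2/(8·π) + x/(2·√(π)) + 1 + O(x^7).
The coefficient of x^6 is -1/(1152·π^2) + 1/(46080·π^3) + 7/(2880·π).

Final answer: -1/(1152·π^2) + 1/(46080·π^3) + 7/(2880·π)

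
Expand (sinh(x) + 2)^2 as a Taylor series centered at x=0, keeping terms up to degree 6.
2·x^6/45 + x^5/30 + x^4/3 + 2·x^3/3 + x^2 + 4·x + 4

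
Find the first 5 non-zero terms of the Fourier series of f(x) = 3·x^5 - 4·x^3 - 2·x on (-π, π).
(-128·π^2 + 6·π^4 + 764)·sin(x) + (-3·π^4 - 53/2 + 19·π^2)·sin(2·x) + (-64·π^2/9 + 92/27 + 2·π^4)·sin(3·x) + (-3·π^4/2 - 29/64 + 31·π^2/8)·sin(4·x) + (-64·π^2/25 - 116/625 + 6·π^4/5)·sin(5·x)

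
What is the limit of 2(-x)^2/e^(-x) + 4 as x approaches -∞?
The quotient is an ∞/∞ indeterminate form as x → -∞.
Compare growth rates of the dominant terms (exponentials ≫ polynomials ≫ logarithms), or apply L'Hôpital's rule; the quotient → 0.
Adding the constant: 0 + 4 = 4. Limit = 4.

Final answer: 4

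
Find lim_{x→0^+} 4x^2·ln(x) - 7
The product is a 0·∞ indeterminate form at x → 0⁺.
Rewrite the product as 4·ln(x) / x^(-2) and apply L'Hôpital, or use the standard hierarchy x^(-2) ≫ |ln x| as x → 0⁺.
The indeterminate product → 0, so the limit = -7.

Final answer: -7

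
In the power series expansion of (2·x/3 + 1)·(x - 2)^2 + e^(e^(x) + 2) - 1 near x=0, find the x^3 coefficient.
Expand to order 3: (2·x/3 + 1)·(x - 2)^2 + e^(e^(x) + 2) - 1 = x^3·(2/3 + 5·e^(3)/6) + x^2·(-5/3 + e^(3)) + x·(-4/3 + e^(3)) + 3 + e^(3) + O(x^4).
The coefficient of x^3 is 2/3 + 5·e^(3)/6.

Final answer: 2/3 + 5·e^(3)/6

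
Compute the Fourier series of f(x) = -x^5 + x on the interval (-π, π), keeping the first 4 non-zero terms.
(-238 - 2·π^4 + 40·π^2)·sin(x) + (-5·π^2 + 13/2 + π^4)·sin(2·x) + (-2·π^4/3 - 26/81 + 40·π^2/27)·sin(3·x) + (-5·π^2/8 - 17/64 + π^4/2)·sin(4·x)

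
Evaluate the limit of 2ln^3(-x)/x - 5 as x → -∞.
The quotient is an ∞/∞ indeterminate form as x → -∞.
Compare growth rates of the dominant terms (exponentials ≫ polynomials ≫ logarithms), or apply L'Hôpital's rule; the quotient → 0.
Adding the constant: 0 - 5 = -5. Limit = -5.

Final answer: -5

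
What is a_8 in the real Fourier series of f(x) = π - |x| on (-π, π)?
a_8 = (1/π) ∫_{-π}^{π} f(x)·cos(8x) dx.
Evaluate the integral (use parity and integration by parts as needed): a_8 = 0.

Final answer: 0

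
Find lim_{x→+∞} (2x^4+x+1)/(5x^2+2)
This is an ∞/∞ indeterminate form as x → +∞.
Divide numerator and denominator by x^4 and let the lower-order terms vanish; the numerator's degree 4 exceeds the denominator's degree 2, so the quotient diverges.
Limit = ∞.

Final answer: ∞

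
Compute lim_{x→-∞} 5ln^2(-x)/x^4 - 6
The quotient is an ∞/∞ indeterminate form as x → -∞.
Compare growth rates of the dominant terms (exponentials ≫ polynomials ≫ logarithms), or apply L'Hôpital's rule; the quotient → 0.
Adding the constant: 0 - 6 = -6. Limit = -6.

Final answer: -6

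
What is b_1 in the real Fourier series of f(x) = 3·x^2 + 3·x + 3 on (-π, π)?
b_1 = (1/π) ∫_{-π}^{π} f(x)·sin(1x) dx.
Evaluate the integral (use parity and integration by parts as needed): b_1 = 6.

Final answer: 6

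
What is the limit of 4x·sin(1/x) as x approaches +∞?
As x → +∞: let u = 1/x → 0⁺; then 4·x·sin(1/x) = 4·1·sin(u)/u → 4·1·1 = 4.
Limit = 4.

Final answer: 4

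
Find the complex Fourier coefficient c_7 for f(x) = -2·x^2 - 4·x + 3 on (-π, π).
Compute the real Fourier coefficients first: a_7 = 8/49, b_7 = -8/7.
Then c_7 = (a_7 − i·b_7)/2 = 4/49 + 4·i/7.

Final answer: 4/49 + 4·i/7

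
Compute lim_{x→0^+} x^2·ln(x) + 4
The product is a 0·∞ indeterminate form at x → 0⁺.
Rewrite the product as ln(x) / x^(-2) and apply L'Hôpital, or use the standard hierarchy x^(-2) ≫ |ln x| as x → 0⁺.
The indeterminate product → 0, so the limit = 4.

Final answer: 4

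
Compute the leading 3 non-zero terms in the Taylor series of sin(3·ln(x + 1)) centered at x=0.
-7·x^3/2 - 3·x^2/2 + 3·x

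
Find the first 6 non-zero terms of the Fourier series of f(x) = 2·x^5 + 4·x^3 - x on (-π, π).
(-72·π^2 + 4·π^4 + 430)·sin(x) + (-2·π^4 - 8 + 6·π^2)·sin(2·x) + (-8·π^2/27 - 38/81 + 4·π^4/3)·sin(3·x) + (-π^4 - 3·π^2/4 + 25/32)·sin(4·x) + (-394/625 + 24·π^2/25 + 4·π^4/5)·sin(5·x) + (-2·π^4/3 - 26·π^2/27 + 40/81)·sin(6·x)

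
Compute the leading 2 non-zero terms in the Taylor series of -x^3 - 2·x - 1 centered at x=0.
-2·x - 1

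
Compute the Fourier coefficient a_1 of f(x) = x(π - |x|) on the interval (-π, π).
a_1 = (1/π) ∫_{-π}^{π} f(x)·cos(1x) dx.
Evaluate the integral (use parity and integration by parts as needed): a_1 = 0.

Final answer: 0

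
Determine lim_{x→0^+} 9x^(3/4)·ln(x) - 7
The product is a 0·∞ indeterminate form at x → 0⁺.
Rewrite the product as 9·ln(x) / x^(-3/4) and apply L'Hôpital, or use the standard hierarchy x^(-3/4) ≫ |ln x| as x → 0⁺.
The indeterminate product → 0, so the limit = -7.

Final answer: -7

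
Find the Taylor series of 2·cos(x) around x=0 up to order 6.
-x^6/360 + x^4/12 - x^2 + 2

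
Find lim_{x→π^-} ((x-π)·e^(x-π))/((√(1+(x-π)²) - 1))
Both numerator and denominator → 0 as x → π^-; this is a 0/0 indeterminate form.
Expand each to leading order near x = π: numerator ~ (x - π), denominator ~ (x - π)^2/2.
The limit of the ratio is -∞.

Final answer: -∞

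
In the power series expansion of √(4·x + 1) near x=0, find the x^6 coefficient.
Expand to order 6: √(4·x + 1) = -84·x^6 + 28·x^5 - 10·x^4 + 4·x^3 - 2·x^2 + 2·x + 1 + O(x^7).
The coefficient of x^6 is -84.

Final answer: -84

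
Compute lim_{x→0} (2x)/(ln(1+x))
Both numerator and denominator → 0 as x → 0; this is a 0/0 indeterminate form.
Expand each to leading order near x = 0: numerator ~ 2·x, denominator ~ x.
The limit of the ratio is 2.

Final answer: 2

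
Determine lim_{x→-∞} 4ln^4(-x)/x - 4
The quotient is an ∞/∞ indeterminate form as x → -∞.
Compare growth rates of the dominant terms (exponentials ≫ polynomials ≫ logarithms), or apply L'Hôpital's rule; the quotient → 0.
Adding the constant: 0 - 4 = -4. Limit = -4.

Final answer: -4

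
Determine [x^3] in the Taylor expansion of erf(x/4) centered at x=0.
Expand to order 3: erf(x/4) = -x^3/(96·√(π)) + x/(2·√(π)) + O(x^4).
The coefficient of x^3 is -1/(96·√(π)).

Final answer: -1/(96·√(π))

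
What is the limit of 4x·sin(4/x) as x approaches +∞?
As x → +∞: let u = 4/x → 0⁺; then 4·x·sin(4/x) = 4·4·sin(u)/u → 4·4·1 = 16.
Limit = 16.

Final answer: 16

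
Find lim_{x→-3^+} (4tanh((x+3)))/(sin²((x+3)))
Both numerator and denominator → 0 as x → -3^+; this is a 0/0 indeterminate form.
Expand each to leading order near x = -3: numerator ~ 4·(x + 3), denominator ~ (x + 3)^2.
The limit of the ratio is ∞.

Final answer: ∞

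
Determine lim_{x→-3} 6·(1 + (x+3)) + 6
Direct substitution at x = -3 gives 12.

Final answer: 12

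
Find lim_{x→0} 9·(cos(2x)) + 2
Direct substitution at x = 0 gives 11.

Final answer: 11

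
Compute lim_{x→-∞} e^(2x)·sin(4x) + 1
Evaluate the dominant behaviour as x → -∞; each term tends to a finite value or vanishes.
Limit = 1.

Final answer: 1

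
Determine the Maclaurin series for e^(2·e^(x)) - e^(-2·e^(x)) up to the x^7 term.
x^7·(-89·e^(-2)/2520 + 2369·e^(2)/840) + x^6·(-13·e^(-2)/360 + 27·e^(2)/8) + x^5·(7·e^(-2)/60 + 227·e^(2)/60) + x^4·(e^(-2)/4 + 47·e^(2)/12) + x^3·(-e^(-2)/3 + 11·e^(2)/3) + x^2·(-e^(-2) + 3·e^(2)) + x·(2·e^(-2) + 2·e^(2)) - e^(-2) + e^(2)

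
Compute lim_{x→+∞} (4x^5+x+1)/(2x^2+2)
This is an ∞/∞ indeterminate form as x → +∞.
Divide numerator and denominator by x^5 and let the lower-order terms vanish; the numerator's degree 5 exceeds the denominator's degree 2, so the quotient diverges.
Limit = ∞.

Final answer: ∞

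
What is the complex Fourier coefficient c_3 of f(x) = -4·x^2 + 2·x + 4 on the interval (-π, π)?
Compute the real Fourier coefficients first: a_3 = 16/9, b_3 = 4/3.
Then c_3 = (a_3 − i·b_3)/2 = 8/9 - 2·i/3.

Final answer: 8/9 - 2·i/3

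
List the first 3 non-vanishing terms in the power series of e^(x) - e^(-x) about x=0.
x^5/60 + x^3/3 + 2·x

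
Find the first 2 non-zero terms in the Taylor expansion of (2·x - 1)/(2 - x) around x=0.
3·x/4 - 1/2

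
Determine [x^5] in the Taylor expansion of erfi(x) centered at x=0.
Expand to order 5: erfi(x) = x^5/(5·√(π)) + 2·x^3/(3·√(π)) + 2·x/√(π) + O(x^6).
The coefficient of x^5 is 1/(5·√(π)).

Final answer: 1/(5·√(π))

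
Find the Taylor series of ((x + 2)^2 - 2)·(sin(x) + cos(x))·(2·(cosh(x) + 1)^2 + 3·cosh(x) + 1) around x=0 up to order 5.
-83·x^5/60 + 131·x^4/12 + 17·x^3 + 59·x^2 + 72·x + 24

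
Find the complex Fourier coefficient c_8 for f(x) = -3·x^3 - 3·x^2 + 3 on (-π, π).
Compute the real Fourier coefficients first: a_8 = -3/16, b_8 = -9/128 + 3·π^2/4.
Then c_8 = (a_8 − i·b_8)/2 = -3/32 - 3·i·π^2/8 + 9·i/256.

Final answer: -3/32 - 3·i·π^2/8 + 9·i/256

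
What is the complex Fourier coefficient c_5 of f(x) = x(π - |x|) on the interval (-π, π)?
Compute the real Fourier coefficients first: a_5 = 0, b_5 = 8/(125·π).
Then c_5 = (a_5 − i·b_5)/2 = -4·i/(125·π).

Final answer: -4·i/(125·π)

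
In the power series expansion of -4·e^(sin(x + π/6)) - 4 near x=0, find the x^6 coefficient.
Expand to order 6: -4·e^(sin(x + π/6)) - 4 = -1753·x^6·e^(1/2)/11520 - 5·√(3)·x^5·e^(1/2)/192 + 55·x^4·e^(1/2)/96 + 7·√(3)·x^3·e^(1/2)/12 - x^2·e^(1/2)/2 - 2·√(3)·x·e^(1/2) - 4·e^(1/2) - 4 + O(x^7).
The coefficient of x^6 is -1753·e^(1/2)/11520.

Final answer: -1753·e^(1/2)/11520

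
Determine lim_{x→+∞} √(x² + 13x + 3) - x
This is an ∞ − ∞ indeterminate form.
Multiply and divide by the conjugate √(x²+13x + 3) + x; the x² terms cancel, leaving (13x + 3)/(√(x²+13x + 3)+x) → 13/2.
Limit = 13/2.

Final answer: 13/2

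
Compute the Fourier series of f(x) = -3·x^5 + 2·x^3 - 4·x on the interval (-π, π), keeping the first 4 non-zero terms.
(-752 - 6·π^4 + 124·π^2)·sin(x) + (-17·π^2 + 59/2 + 3·π^4)·sin(2·x) + (-2·π^4 - 176/27 + 52·π^2/9)·sin(3·x) + (-23·π^2/8 + 197/64 + 3·π^4/2)·sin(4·x)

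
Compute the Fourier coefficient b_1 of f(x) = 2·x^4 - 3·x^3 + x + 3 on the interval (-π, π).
b_1 = (1/π) ∫_{-π}^{π} f(x)·sin(1x) dx.
Evaluate the integral (use parity and integration by parts as needed): b_1 = 38 - 6·π^2.

Final answer: 38 - 6·π^2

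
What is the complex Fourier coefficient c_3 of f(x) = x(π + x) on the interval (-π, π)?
Compute the real Fourier coefficients first: a_3 = -4/9, b_3 = 2·π/3.
Then c_3 = (a_3 − i·b_3)/2 = -2/9 - i·π/3.

Final answer: -2/9 - i·π/3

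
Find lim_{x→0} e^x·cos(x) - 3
Direct substitution at x = 0 gives -2.

Final answer: -2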